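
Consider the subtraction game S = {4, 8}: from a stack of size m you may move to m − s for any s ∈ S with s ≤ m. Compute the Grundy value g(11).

2

Grundy values for subtraction set {4, 8}:
g(0) = mex{} = 0
g(1) = mex{} = 0
g(2) = mex{} = 0
g(3) = mex{} = 0
g(4) = mex{0} = 1
g(5) = mex{0} = 1
g(6) = mex{0} = 1
g(7) = mex{0} = 1
g(8) = mex{0,1} = 2
g(9) = mex{0,1} = 2
g(10) = mex{0,1} = 2
g(11) = mex{0,1} = 2
So g(11) = 2.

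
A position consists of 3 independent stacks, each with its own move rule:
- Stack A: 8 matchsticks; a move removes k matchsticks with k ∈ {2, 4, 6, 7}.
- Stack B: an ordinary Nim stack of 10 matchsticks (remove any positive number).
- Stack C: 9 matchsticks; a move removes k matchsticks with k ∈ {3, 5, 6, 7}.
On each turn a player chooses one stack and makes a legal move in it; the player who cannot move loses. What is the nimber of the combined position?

13

For stack A, compute g(0), g(1), … with moves {2, 4, 6, 7}:
k:     0  1  2  3  4  5  6  7  8
g(k):  0  0  1  1  2  2  3  3  4
So g(8) = 4.
Stack B is a plain Nim stack of size 10, so its Grundy value is 10.
Build the Grundy sequence for stack C with g(k) = mex{g(k−s) : s ∈ {3, 5, 6, 7}, s ≤ k}:
g(0) = mex{} = 0
g(1) = mex{} = 0
g(2) = mex{} = 0
g(3) = mex{0} = 1
g(4) = mex{0} = 1
g(5) = mex{0} = 1
g(6) = mex{0,1} = 2
g(7) = mex{0,1} = 2
g(8) = mex{0,1} = 2
g(9) = mex{0,1,2} = 3
So g(9) = 3.
By the Sprague-Grundy theorem, the Grundy value of a sum of independent games is the XOR of the component values.
Combined value = 4 XOR 10 XOR 3 = 13.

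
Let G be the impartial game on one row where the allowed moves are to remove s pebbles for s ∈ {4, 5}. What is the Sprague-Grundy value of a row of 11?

0

Compute g(0), g(1), … for moves {4, 5}:
g(0) = mex{} = 0
g(1) = mex{} = 0
g(2) = mex{} = 0
g(3) = mex{} = 0
g(4) = mex{0} = 1
g(5) = mex{0} = 1
g(6) = mex{0} = 1
g(7) = mex{0} = 1
g(8) = mex{0,1} = 2
g(9) = mex{1} = 0
g(10) = mex{1} = 0
g(11) = mex{1} = 0
So g(11) = 0.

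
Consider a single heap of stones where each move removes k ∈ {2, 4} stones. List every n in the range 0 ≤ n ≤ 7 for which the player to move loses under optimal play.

0, 1, 6, 7

Build the Grundy sequence with g(k) = mex{g(k−s) : s ∈ {2, 4}, s ≤ k}:
k:     0  1  2  3  4  5  6  7
g(k):  0  0  1  1  2  2  0  0
The P-positions (g = 0) in 0..7 are 0, 1, 6, 7.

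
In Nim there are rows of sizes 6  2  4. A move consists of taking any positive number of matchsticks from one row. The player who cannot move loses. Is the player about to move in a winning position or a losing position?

Losing position

Write each in binary and XOR column by column:
  110  (6)
  010  (2)
  100  (4)
  ---
  000  (0)
The nim-sum is 0, so this is a P-position: the player to move is in a losing position under optimal play.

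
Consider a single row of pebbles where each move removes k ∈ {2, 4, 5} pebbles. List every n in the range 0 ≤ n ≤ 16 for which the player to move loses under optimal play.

0, 1, 7, 8, 14, 15

Build the Grundy sequence with g(k) = mex{g(k−s) : s ∈ {2, 4, 5}, s ≤ k}:
k:     0  1  2  3  4  5  6  7  8  9 10 11 12 13 14 15 16
g(k):  0  0  1  1  2  2  3  0  0  1  1  2  2  3  0  0  1
The P-positions (g = 0) in 0..16 are 0, 1, 7, 8, 14, 15.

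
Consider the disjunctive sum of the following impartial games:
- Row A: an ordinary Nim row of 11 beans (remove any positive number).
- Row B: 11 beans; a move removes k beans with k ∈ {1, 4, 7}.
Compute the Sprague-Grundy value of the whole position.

Row A is a plain Nim row of size 11, so its Grundy value is 11.
Build the Grundy sequence for row B with g(k) = mex{g(k−s) : s ∈ {1, 4, 7}, s ≤ k}:
k:     0  1  2  3  4  5  6  7  8  9 10 11
g(k):  0  1  0  1  2  0  1  2  0  1  0  1
So g(11) = 1.
The value of a disjunctive sum is the nim-sum of the parts.
Combined value = 11 ⊕ 1 = 10.

10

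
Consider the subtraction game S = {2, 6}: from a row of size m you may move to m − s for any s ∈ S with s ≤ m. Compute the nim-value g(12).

0

Grundy values for subtraction set {2, 6}:
k:     0  1  2  3  4  5  6  7  8  9 10 11 12
g(k):  0  0  1  1  0  0  1  1  0  0  1  1  0
So g(12) = 0.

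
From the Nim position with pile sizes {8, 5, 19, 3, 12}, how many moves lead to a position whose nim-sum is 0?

1

Write each in binary and XOR column by column:
  01000  (8)
  00101  (5)
  10011  (19)
  00011  (3)
  01100  (12)
  -----
  10001  (17)
The overall nim-sum is X = 17. A pile of size p has a winning move iff p XOR X < p (reduce it to p XOR X).
  8: 8 XOR 17 = 25 ≥ 8 — no move.
  5: 5 XOR 17 = 20 ≥ 5 — no move.
  19: 19 XOR 17 = 2 < 19 — winning move (to 2).
  3: 3 XOR 17 = 18 ≥ 3 — no move.
  12: 12 XOR 17 = 29 ≥ 12 — no move.
That gives 1 winning move.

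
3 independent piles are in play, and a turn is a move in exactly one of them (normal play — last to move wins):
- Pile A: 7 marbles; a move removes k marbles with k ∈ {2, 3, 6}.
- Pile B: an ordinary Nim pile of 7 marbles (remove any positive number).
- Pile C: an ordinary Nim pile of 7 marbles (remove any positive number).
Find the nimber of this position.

1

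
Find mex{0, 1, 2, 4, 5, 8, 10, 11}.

3

The values 0, 1, 2 are all present; 3 is the first non-negative integer missing from the set.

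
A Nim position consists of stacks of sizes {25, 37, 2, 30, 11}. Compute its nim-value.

43

In binary:
  011001  (25)
  100101  (37)
  000010  (2)
  011110  (30)
  001011  (11)
  ------
  101011  (43)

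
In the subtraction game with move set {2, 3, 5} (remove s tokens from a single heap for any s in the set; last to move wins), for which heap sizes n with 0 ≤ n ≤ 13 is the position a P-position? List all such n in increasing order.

Grundy values for subtraction set {2, 3, 5}:
k:     0  1  2  3  4  5  6  7  8  9 10 11 12 13
g(k):  0  0  1  1  2  2  3  0  0  1  1  2  2  3
The P-positions (g = 0) in 0..13 are 0, 1, 7, 8.

0, 1, 7, 8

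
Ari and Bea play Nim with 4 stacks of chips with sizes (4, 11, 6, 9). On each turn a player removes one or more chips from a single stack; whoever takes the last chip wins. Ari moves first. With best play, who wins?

Bea wins

Compute the nim-sum pairwise:
4 XOR 11 = 15
15 XOR 6 = 9
9 XOR 9 = 0
The nim-sum is 0, so this is a P-position: the player to move is in a losing position under optimal play; Ari is about to move from it and so loses — Bea wins.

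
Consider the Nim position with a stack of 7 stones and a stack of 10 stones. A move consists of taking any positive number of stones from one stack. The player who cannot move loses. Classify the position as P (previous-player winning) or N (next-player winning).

Nim-sum: 7 XOR 10 = 13.
The nim-sum is 13 ≠ 0, so this is an N-position: the player to move can win.

N-position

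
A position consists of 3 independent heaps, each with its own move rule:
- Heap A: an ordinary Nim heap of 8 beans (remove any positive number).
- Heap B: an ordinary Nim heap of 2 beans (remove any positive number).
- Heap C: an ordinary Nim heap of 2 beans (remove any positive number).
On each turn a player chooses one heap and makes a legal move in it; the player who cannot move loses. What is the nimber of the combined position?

8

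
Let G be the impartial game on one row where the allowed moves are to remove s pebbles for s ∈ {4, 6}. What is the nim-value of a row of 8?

2

Grundy values for subtraction set {4, 6}:
k:     0  1  2  3  4  5  6  7  8
g(k):  0  0  0  0  1  1  1  1  2
So g(8) = 2.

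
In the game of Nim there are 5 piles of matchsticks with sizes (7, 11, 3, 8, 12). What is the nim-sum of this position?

11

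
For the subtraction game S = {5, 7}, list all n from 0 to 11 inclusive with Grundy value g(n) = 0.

0, 1, 2, 3, 4

Compute g(0), g(1), … for moves {5, 7}:
k:     0  1  2  3  4  5  6  7  8  9 10 11
g(k):  0  0  0  0  0  1  1  1  1  1  2  2
The P-positions (g = 0) in 0..11 are 0, 1, 2, 3, 4.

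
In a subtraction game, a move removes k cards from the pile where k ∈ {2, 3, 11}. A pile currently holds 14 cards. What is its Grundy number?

0

Grundy values for subtraction set {2, 3, 11}:
g(0) = mex{} = 0
g(1) = mex{} = 0
g(2) = mex{0} = 1
g(3) = mex{0} = 1
g(4) = mex{0,1} = 2
g(5) = mex{1} = 0
g(6) = mex{1,2} = 0
g(7) = mex{0,2} = 1
g(8) = mex{0} = 1
g(9) = mex{0,1} = 2
g(10) = mex{1} = 0
g(11) = mex{0,1,2} = 3
g(12) = mex{0,2} = 1
g(13) = mex{0,1,3} = 2
g(14) = mex{1,3} = 0
So g(14) = 0.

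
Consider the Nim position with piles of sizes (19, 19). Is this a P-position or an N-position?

Write each in binary and XOR column by column:
  10011  (19)
  10011  (19)
  -----
  00000  (0)
The nim-sum is 0, so this is a P-position: the player to move is in a losing position under optimal play.

P-position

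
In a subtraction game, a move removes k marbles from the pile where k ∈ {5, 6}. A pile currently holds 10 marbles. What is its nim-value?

Build the Grundy sequence with g(k) = mex{g(k−s) : s ∈ {5, 6}, s ≤ k}:
k:     0  1  2  3  4  5  6  7  8  9 10
g(k):  0  0  0  0  0  1  1  1  1  1  2
So g(10) = 2.

2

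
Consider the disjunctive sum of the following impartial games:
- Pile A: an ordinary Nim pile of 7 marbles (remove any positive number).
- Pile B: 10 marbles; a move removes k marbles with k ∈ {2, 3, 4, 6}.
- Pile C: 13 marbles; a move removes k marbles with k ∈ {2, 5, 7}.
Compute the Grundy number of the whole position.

6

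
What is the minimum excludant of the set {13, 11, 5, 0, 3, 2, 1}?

4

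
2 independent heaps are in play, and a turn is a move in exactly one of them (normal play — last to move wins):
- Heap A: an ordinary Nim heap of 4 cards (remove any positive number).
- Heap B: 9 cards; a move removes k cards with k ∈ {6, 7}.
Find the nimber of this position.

Heap A is a plain Nim heap of size 4, so its Grundy value is 4.
For heap B, compute g(0), g(1), … with moves {6, 7}:
g(0) = mex{} = 0
g(1) = mex{} = 0
g(2) = mex{} = 0
g(3) = mex{} = 0
g(4) = mex{} = 0
g(5) = mex{} = 0
g(6) = mex{0} = 1
g(7) = mex{0} = 1
g(8) = mex{0} = 1
g(9) = mex{0} = 1
So g(9) = 1.
The value of a disjunctive sum is the nim-sum of the parts.
Combined value = 4 ⊕ 1 = 5.

5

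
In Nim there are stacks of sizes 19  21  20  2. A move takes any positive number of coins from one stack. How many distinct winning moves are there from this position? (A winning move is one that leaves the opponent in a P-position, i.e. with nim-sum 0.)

3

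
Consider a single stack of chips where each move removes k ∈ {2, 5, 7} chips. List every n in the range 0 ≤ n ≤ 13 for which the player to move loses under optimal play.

0, 1, 4, 10, 13

Grundy values for subtraction set {2, 5, 7}:
g(0) = mex{} = 0
g(1) = mex{} = 0
g(2) = mex{0} = 1
g(3) = mex{0} = 1
g(4) = mex{1} = 0
g(5) = mex{0,1} = 2
g(6) = mex{0} = 1
g(7) = mex{0,1,2} = 3
g(8) = mex{0,1} = 2
g(9) = mex{0,1,3} = 2
g(10) = mex{1,2} = 0
g(11) = mex{0,1,2} = 3
g(12) = mex{0,2,3} = 1
g(13) = mex{1,2,3} = 0
The P-positions (g = 0) in 0..13 are 0, 1, 4, 10, 13.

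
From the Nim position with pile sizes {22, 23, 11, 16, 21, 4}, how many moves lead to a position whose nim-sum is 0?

1

Nim-sum: 22 ⊕ 23 ⊕ 11 ⊕ 16 ⊕ 21 ⊕ 4 = 11.
The overall nim-sum is X = 11. A pile of size p has a winning move iff p XOR X < p (reduce it to p XOR X).
  22: 22 XOR 11 = 29 ≥ 22 — no move.
  23: 23 XOR 11 = 28 ≥ 23 — no move.
  11: 11 XOR 11 = 0 < 11 — winning move (to 0).
  16: 16 XOR 11 = 27 ≥ 16 — no move.
  21: 21 XOR 11 = 30 ≥ 21 — no move.
  4: 4 XOR 11 = 15 ≥ 4 — no move.
That gives 1 winning move.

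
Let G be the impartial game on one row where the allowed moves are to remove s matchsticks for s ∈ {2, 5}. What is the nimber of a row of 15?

Build the Grundy sequence with g(k) = mex{g(k−s) : s ∈ {2, 5}, s ≤ k}:
k:     0  1  2  3  4  5  6  7  8  9 10 11 12 13 14 15
g(k):  0  0  1  1  0  2  1  0  0  1  1  0  2  1  0  0
So g(15) = 0.

0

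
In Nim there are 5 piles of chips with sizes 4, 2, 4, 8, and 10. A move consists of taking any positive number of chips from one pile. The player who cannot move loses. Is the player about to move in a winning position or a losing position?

Losing position

Compute the nim-sum pairwise:
4 ⊕ 2 = 6
6 ⊕ 4 = 2
2 ⊕ 8 = 10
10 ⊕ 10 = 0
The nim-sum is 0, so this is a P-position: the player to move is in a losing position under optimal play.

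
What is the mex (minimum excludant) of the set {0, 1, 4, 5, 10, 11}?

2

The values 0, 1 are all present; 2 is the first non-negative integer missing from the set.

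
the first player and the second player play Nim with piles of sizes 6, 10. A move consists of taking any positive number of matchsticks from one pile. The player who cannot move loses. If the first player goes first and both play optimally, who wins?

the first player wins

Compute the nim-sum pairwise:
6 ^ 10 = 12
The nim-sum is 12 ≠ 0, so this is an N-position: the player to move can win; the first player has a winning move.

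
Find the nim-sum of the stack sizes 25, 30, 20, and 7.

20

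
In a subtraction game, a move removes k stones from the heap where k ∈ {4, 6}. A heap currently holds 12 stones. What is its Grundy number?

0

Grundy values for subtraction set {4, 6}:
g(0) = mex{} = 0
g(1) = mex{} = 0
g(2) = mex{} = 0
g(3) = mex{} = 0
g(4) = mex{0} = 1
g(5) = mex{0} = 1
g(6) = mex{0} = 1
g(7) = mex{0} = 1
g(8) = mex{0,1} = 2
g(9) = mex{0,1} = 2
g(10) = mex{1} = 0
g(11) = mex{1} = 0
g(12) = mex{1,2} = 0
So g(12) = 0.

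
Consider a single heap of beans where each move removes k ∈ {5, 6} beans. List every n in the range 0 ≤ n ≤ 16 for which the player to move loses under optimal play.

0, 1, 2, 3, 4, 11, 12, 13, 14, 15

Build the Grundy sequence with g(k) = mex{g(k−s) : s ∈ {5, 6}, s ≤ k}:
k:     0  1  2  3  4  5  6  7  8  9 10 11 12 13 14 15 16
g(k):  0  0  0  0  0  1  1  1  1  1  2  0  0  0  0  0  1
The P-positions (g = 0) in 0..16 are 0, 1, 2, 3, 4, 11, 12, 13, 14, 15.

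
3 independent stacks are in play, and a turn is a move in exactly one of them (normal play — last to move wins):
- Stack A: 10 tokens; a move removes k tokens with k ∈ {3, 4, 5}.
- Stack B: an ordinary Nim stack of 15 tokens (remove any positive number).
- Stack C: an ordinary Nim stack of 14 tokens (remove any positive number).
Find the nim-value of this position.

1

Grundy values for stack A (subtraction set {3, 4, 5}):
g(0) = mex{} = 0
g(1) = mex{} = 0
g(2) = mex{} = 0
g(3) = mex{0} = 1
g(4) = mex{0} = 1
g(5) = mex{0} = 1
g(6) = mex{0,1} = 2
g(7) = mex{0,1} = 2
g(8) = mex{1} = 0
g(9) = mex{1,2} = 0
g(10) = mex{1,2} = 0
So g(10) = 0.
Stack B is a plain Nim stack of size 15, so its Grundy value is 15.
Stack C is a plain Nim stack of size 14, so its Grundy value is 14.
By the Sprague-Grundy theorem, the Grundy value of a sum of independent games is the XOR of the component values.
Combined value = 0 XOR 15 XOR 14 = 1.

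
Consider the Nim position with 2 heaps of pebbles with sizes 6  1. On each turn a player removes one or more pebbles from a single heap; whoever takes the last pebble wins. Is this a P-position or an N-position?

Nim-sum: 6 XOR 1 = 7.
The nim-sum is 7 ≠ 0, so this is an N-position: the player to move can win.

N-position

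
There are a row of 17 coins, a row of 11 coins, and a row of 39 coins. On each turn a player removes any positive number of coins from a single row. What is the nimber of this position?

61

In binary:
  010001  (17)
  001011  (11)
  100111  (39)
  ------
  111101  (61)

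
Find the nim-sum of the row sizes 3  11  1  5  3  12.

3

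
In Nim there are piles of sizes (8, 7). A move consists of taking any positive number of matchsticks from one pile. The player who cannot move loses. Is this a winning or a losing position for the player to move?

Winning position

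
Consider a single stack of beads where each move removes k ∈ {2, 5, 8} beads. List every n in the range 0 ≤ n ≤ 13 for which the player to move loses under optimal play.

0, 1, 4, 7, 10, 11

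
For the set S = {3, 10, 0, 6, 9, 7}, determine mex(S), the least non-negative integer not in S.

0 is in the set but 1 is not, so the mex is 1.

1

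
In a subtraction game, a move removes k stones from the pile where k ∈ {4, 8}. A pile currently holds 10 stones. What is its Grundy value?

Grundy values for subtraction set {4, 8}:
k:     0  1  2  3  4  5  6  7  8  9 10
g(k):  0  0  0  0  1  1  1  1  2  2  2
So g(10) = 2.

2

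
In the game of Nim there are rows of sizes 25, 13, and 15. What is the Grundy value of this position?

Nim-sum: 25 ⊕ 13 ⊕ 15 = 27.

27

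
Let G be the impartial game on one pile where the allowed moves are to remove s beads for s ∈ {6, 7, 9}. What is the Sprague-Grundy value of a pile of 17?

Grundy values for subtraction set {6, 7, 9}:
k:     0  1  2  3  4  5  6  7  8  9 10 11 12 13 14 15 16 17
g(k):  0  0  0  0  0  0  1  1  1  1  1  1  2  2  2  0  0  0
So g(17) = 0.

0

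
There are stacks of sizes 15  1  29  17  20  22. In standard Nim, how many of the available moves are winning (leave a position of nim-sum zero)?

0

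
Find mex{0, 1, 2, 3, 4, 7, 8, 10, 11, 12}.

5

The values 0, 1, 2, 3, 4 are all present; 5 is the first non-negative integer missing from the set.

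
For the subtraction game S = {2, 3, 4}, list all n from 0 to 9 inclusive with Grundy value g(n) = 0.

Compute g(0), g(1), … for moves {2, 3, 4}:
g(0) = mex{} = 0
g(1) = mex{} = 0
g(2) = mex{0} = 1
g(3) = mex{0} = 1
g(4) = mex{0,1} = 2
g(5) = mex{0,1} = 2
g(6) = mex{1,2} = 0
g(7) = mex{1,2} = 0
g(8) = mex{0,2} = 1
g(9) = mex{0,2} = 1
The P-positions (g = 0) in 0..9 are 0, 1, 6, 7.

0, 1, 6, 7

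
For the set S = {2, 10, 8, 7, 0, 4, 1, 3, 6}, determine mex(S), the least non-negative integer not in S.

The values 0, 1, 2, 3, 4 are all present; 5 is the first non-negative integer missing from the set.

5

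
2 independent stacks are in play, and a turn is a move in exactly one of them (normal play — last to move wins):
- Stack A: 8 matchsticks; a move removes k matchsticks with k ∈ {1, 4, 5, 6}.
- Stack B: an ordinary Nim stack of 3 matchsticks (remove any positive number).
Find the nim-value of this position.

7

Grundy values for stack A (subtraction set {1, 4, 5, 6}):
g(0) = mex{} = 0
g(1) = mex{0} = 1
g(2) = mex{1} = 0
g(3) = mex{0} = 1
g(4) = mex{0,1} = 2
g(5) = mex{0,1,2} = 3
g(6) = mex{0,1,3} = 2
g(7) = mex{0,1,2} = 3
g(8) = mex{0,1,2,3} = 4
So g(8) = 4.
Stack B is a plain Nim stack of size 3, so its Grundy value is 3.
The value of a disjunctive sum is the nim-sum of the parts.
Combined value = 4 XOR 3 = 7.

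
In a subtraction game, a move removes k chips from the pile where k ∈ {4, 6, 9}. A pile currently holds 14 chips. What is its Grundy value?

0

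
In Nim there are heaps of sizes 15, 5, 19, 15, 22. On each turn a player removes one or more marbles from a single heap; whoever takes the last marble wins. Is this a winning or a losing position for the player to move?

Losing position

Compute the nim-sum pairwise:
15 ^ 5 = 10
10 ^ 19 = 25
25 ^ 15 = 22
22 ^ 22 = 0
The nim-sum is 0, so this is a P-position: the player to move is in a losing position under optimal play.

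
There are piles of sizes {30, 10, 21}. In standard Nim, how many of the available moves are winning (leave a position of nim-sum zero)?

Compute the nim-sum pairwise:
30 XOR 10 = 20
20 XOR 21 = 1
The overall nim-sum is X = 1. A pile of size p has a winning move iff p XOR X < p (reduce it to p XOR X).
  30: 30 XOR 1 = 31 ≥ 30 — no move.
  10: 10 XOR 1 = 11 ≥ 10 — no move.
  21: 21 XOR 1 = 20 < 21 — winning move (to 20).
That gives 1 winning move.

1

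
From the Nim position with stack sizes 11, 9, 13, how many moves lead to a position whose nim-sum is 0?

Nim-sum: 11 ^ 9 ^ 13 = 15.
The overall nim-sum is X = 15. A stack of size p has a winning move iff p XOR X < p (reduce it to p XOR X).
  11: 11 XOR 15 = 4 < 11 — winning move (to 4).
  9: 9 XOR 15 = 6 < 9 — winning move (to 6).
  13: 13 XOR 15 = 2 < 13 — winning move (to 2).
That gives 3 winning moves.

3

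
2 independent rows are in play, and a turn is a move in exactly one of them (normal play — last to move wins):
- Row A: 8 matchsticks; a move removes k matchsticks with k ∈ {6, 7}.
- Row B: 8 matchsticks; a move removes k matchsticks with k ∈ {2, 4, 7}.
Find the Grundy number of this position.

For row A, compute g(0), g(1), … with moves {6, 7}:
g(0) = mex{} = 0
g(1) = mex{} = 0
g(2) = mex{} = 0
g(3) = mex{} = 0
g(4) = mex{} = 0
g(5) = mex{} = 0
g(6) = mex{0} = 1
g(7) = mex{0} = 1
g(8) = mex{0} = 1
So g(8) = 1.
Grundy values for row B (subtraction set {2, 4, 7}):
g(0) = mex{} = 0
g(1) = mex{} = 0
g(2) = mex{0} = 1
g(3) = mex{0} = 1
g(4) = mex{0,1} = 2
g(5) = mex{0,1} = 2
g(6) = mex{1,2} = 0
g(7) = mex{0,1,2} = 3
g(8) = mex{0,2} = 1
So g(8) = 1.
By the Sprague-Grundy theorem, the Grundy value of a sum of independent games is the XOR of the component values.
Combined value = 1 XOR 1 = 0.

0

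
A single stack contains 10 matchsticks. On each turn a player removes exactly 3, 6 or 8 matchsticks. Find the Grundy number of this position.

3

Compute g(0), g(1), … for moves {3, 6, 8}:
k:     0  1  2  3  4  5  6  7  8  9 10
g(k):  0  0  0  1  1  1  2  2  2  3  3
So g(10) = 3.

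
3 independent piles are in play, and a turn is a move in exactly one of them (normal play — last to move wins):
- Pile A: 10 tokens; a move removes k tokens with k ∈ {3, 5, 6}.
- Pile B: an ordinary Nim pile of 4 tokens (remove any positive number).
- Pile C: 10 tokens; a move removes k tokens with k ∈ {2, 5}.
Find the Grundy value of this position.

5

Build the Grundy sequence for pile A with g(k) = mex{g(k−s) : s ∈ {3, 5, 6}, s ≤ k}:
k:     0  1  2  3  4  5  6  7  8  9 10
g(k):  0  0  0  1  1  1  2  2  2  0  0
So g(10) = 0.
Pile B is a plain Nim pile of size 4, so its Grundy value is 4.
Grundy values for pile C (subtraction set {2, 5}):
k:     0  1  2  3  4  5  6  7  8  9 10
g(k):  0  0  1  1  0  2  1  0  0  1  1
So g(10) = 1.
The value of a disjunctive sum is the nim-sum of the parts.
Combined value = 0 ⊕ 4 ⊕ 1 = 5.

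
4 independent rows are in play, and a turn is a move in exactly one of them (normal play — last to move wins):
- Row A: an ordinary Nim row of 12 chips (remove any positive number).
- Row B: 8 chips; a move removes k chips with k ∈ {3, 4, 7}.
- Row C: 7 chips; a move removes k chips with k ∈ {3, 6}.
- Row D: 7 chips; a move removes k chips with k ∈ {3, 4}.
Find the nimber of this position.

12

Row A is a plain Nim row of size 12, so its Grundy value is 12.
Build the Grundy sequence for row B with g(k) = mex{g(k−s) : s ∈ {3, 4, 7}, s ≤ k}:
k:     0  1  2  3  4  5  6  7  8
g(k):  0  0  0  1  1  1  2  2  2
So g(8) = 2.
Grundy values for row C (subtraction set {3, 6}):
k:     0  1  2  3  4  5  6  7
g(k):  0  0  0  1  1  1  2  2
So g(7) = 2.
Build the Grundy sequence for row D with g(k) = mex{g(k−s) : s ∈ {3, 4}, s ≤ k}:
g(0) = mex{} = 0
g(1) = mex{} = 0
g(2) = mex{} = 0
g(3) = mex{0} = 1
g(4) = mex{0} = 1
g(5) = mex{0} = 1
g(6) = mex{0,1} = 2
g(7) = mex{1} = 0
So g(7) = 0.
The value of a disjunctive sum is the nim-sum of the parts.
Combined value = 12 XOR 2 XOR 2 XOR 0 = 12.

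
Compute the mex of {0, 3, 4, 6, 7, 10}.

0 is in the set but 1 is not, so the mex is 1.

1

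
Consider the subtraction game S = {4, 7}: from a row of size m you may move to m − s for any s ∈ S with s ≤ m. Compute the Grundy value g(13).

0

Build the Grundy sequence with g(k) = mex{g(k−s) : s ∈ {4, 7}, s ≤ k}:
k:     0  1  2  3  4  5  6  7  8  9 10 11 12 13
g(k):  0  0  0  0  1  1  1  1  2  2  2  0  0  0
So g(13) = 0.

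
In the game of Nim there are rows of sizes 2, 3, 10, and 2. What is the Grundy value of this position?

Write each in binary and XOR column by column:
  0010  (2)
  0011  (3)
  1010  (10)
  0010  (2)
  ----
  1001  (9)

9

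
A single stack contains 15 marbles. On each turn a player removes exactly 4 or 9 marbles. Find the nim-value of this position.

0

Grundy values for subtraction set {4, 9}:
k:     0  1  2  3  4  5  6  7  8  9 10 11 12 13 14 15
g(k):  0  0  0  0  1  1  1  1  0  2  2  2  1  0  0  0
So g(15) = 0.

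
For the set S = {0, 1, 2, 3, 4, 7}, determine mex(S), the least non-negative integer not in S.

5

The values 0, 1, 2, 3, 4 are all present; 5 is the first non-negative integer missing from the set.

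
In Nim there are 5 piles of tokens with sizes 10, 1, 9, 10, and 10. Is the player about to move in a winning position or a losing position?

Winning position

In binary:
  1010  (10)
  0001  (1)
  1001  (9)
  1010  (10)
  1010  (10)
  ----
  0010  (2)
The nim-sum is 2 ≠ 0, so this is an N-position: the player to move can win.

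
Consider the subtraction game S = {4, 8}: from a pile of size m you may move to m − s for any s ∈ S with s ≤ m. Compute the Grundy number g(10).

2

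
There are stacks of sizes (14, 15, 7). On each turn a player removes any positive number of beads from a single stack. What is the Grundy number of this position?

6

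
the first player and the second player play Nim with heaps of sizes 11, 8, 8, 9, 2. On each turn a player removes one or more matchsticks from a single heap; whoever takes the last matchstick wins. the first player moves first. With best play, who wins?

the second player wins

Compute the nim-sum pairwise:
11 XOR 8 = 3
3 XOR 8 = 11
11 XOR 9 = 2
2 XOR 2 = 0
The nim-sum is 0, so this is a P-position: the player to move is in a losing position under optimal play; the first player is about to move from it and so loses — the second player wins.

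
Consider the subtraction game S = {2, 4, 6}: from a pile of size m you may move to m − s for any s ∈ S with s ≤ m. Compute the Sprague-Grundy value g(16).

Build the Grundy sequence with g(k) = mex{g(k−s) : s ∈ {2, 4, 6}, s ≤ k}:
k:     0  1  2  3  4  5  6  7  8  9 10 11 12 13 14 15 16
g(k):  0  0  1  1  2  2  3  3  0  0  1  1  2  2  3  3  0
So g(16) = 0.

0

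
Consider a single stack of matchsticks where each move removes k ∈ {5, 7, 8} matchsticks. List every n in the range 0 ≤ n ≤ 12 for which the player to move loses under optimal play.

Compute g(0), g(1), … for moves {5, 7, 8}:
k:     0  1  2  3  4  5  6  7  8  9 10 11 12
g(k):  0  0  0  0  0  1  1  1  1  1  2  2  2
The P-positions (g = 0) in 0..12 are 0, 1, 2, 3, 4.

0, 1, 2, 3, 4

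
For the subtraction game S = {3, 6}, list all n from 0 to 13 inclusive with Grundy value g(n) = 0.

0, 1, 2, 9, 10, 11

Build the Grundy sequence with g(k) = mex{g(k−s) : s ∈ {3, 6}, s ≤ k}:
k:     0  1  2  3  4  5  6  7  8  9 10 11 12 13
g(k):  0  0  0  1  1  1  2  2  2  0  0  0  1  1
The P-positions (g = 0) in 0..13 are 0, 1, 2, 9, 10, 11.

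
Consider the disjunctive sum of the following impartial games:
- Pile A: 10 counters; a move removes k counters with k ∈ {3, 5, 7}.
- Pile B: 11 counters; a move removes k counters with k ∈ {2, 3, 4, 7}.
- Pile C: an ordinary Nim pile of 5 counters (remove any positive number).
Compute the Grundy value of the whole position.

Build the Grundy sequence for pile A with g(k) = mex{g(k−s) : s ∈ {3, 5, 7}, s ≤ k}:
g(0) = mex{} = 0
g(1) = mex{} = 0
g(2) = mex{} = 0
g(3) = mex{0} = 1
g(4) = mex{0} = 1
g(5) = mex{0} = 1
g(6) = mex{0,1} = 2
g(7) = mex{0,1} = 2
g(8) = mex{0,1} = 2
g(9) = mex{0,1,2} = 3
g(10) = mex{1,2} = 0
So g(10) = 0.
Grundy values for pile B (subtraction set {2, 3, 4, 7}):
g(0) = mex{} = 0
g(1) = mex{} = 0
g(2) = mex{0} = 1
g(3) = mex{0} = 1
g(4) = mex{0,1} = 2
g(5) = mex{0,1} = 2
g(6) = mex{1,2} = 0
g(7) = mex{0,1,2} = 3
g(8) = mex{0,2} = 1
g(9) = mex{0,1,2,3} = 4
g(10) = mex{0,1,3} = 2
g(11) = mex{1,2,3,4} = 0
So g(11) = 0.
Pile C is a plain Nim pile of size 5, so its Grundy value is 5.
The value of a disjunctive sum is the nim-sum of the parts.
Combined value = 0 XOR 0 XOR 5 = 5.

5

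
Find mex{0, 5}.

0 is in the set but 1 is not, so the mex is 1.

1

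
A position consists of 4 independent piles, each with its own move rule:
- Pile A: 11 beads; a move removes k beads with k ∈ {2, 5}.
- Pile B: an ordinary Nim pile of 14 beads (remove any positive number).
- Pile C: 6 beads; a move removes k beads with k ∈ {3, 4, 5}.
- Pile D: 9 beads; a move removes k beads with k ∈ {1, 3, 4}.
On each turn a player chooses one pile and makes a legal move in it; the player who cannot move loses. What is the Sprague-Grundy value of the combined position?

12

For pile A, compute g(0), g(1), … with moves {2, 5}:
g(0) = mex{} = 0
g(1) = mex{} = 0
g(2) = mex{0} = 1
g(3) = mex{0} = 1
g(4) = mex{1} = 0
g(5) = mex{0,1} = 2
g(6) = mex{0} = 1
g(7) = mex{1,2} = 0
g(8) = mex{1} = 0
g(9) = mex{0} = 1
g(10) = mex{0,2} = 1
g(11) = mex{1} = 0
So g(11) = 0.
Pile B is a plain Nim pile of size 14, so its Grundy value is 14.
Grundy values for pile C (subtraction set {3, 4, 5}):
g(0) = mex{} = 0
g(1) = mex{} = 0
g(2) = mex{} = 0
g(3) = mex{0} = 1
g(4) = mex{0} = 1
g(5) = mex{0} = 1
g(6) = mex{0,1} = 2
So g(6) = 2.
Build the Grundy sequence for pile D with g(k) = mex{g(k−s) : s ∈ {1, 3, 4}, s ≤ k}:
g(0) = mex{} = 0
g(1) = mex{0} = 1
g(2) = mex{1} = 0
g(3) = mex{0} = 1
g(4) = mex{0,1} = 2
g(5) = mex{0,1,2} = 3
g(6) = mex{0,1,3} = 2
g(7) = mex{1,2} = 0
g(8) = mex{0,2,3} = 1
g(9) = mex{1,2,3} = 0
So g(9) = 0.
The value of a disjunctive sum is the nim-sum of the parts.
Combined value = 0 XOR 14 XOR 2 XOR 0 = 12.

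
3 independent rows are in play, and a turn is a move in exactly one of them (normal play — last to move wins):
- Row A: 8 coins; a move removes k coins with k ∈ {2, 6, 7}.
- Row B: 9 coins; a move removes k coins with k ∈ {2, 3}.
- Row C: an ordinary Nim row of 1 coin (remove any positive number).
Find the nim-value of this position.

Build the Grundy sequence for row A with g(k) = mex{g(k−s) : s ∈ {2, 6, 7}, s ≤ k}:
k:     0  1  2  3  4  5  6  7  8
g(k):  0  0  1  1  0  0  1  1  2
So g(8) = 2.
For row B, compute g(0), g(1), … with moves {2, 3}:
k:     0  1  2  3  4  5  6  7  8  9
g(k):  0  0  1  1  2  0  0  1  1  2
So g(9) = 2.
Row C is a plain Nim row of size 1, so its Grundy value is 1.
By the Sprague-Grundy theorem, the Grundy value of a sum of independent games is the XOR of the component values.
Combined value = 2 XOR 2 XOR 1 = 1.

1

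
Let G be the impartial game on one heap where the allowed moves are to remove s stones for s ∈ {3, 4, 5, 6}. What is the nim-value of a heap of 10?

0

Grundy values for subtraction set {3, 4, 5, 6}:
k:     0  1  2  3  4  5  6  7  8  9 10
g(k):  0  0  0  1  1  1  2  2  2  0  0
So g(10) = 0.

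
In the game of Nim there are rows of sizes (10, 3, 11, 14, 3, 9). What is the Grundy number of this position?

6

Nim-sum: 10 ⊕ 3 ⊕ 11 ⊕ 14 ⊕ 3 ⊕ 9 = 6.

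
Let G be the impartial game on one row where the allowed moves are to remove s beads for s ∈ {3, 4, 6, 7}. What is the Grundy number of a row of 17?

2

Build the Grundy sequence with g(k) = mex{g(k−s) : s ∈ {3, 4, 6, 7}, s ≤ k}:
k:     0  1  2  3  4  5  6  7  8  9 10 11 12 13 14 15 16 17
g(k):  0  0  0  1  1  1  2  2  2  3  0  0  0  1  1  1  2  2
So g(17) = 2.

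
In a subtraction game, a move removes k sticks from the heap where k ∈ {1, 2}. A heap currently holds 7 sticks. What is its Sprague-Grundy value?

Compute g(0), g(1), … for moves {1, 2}:
g(0) = mex{} = 0
g(1) = mex{0} = 1
g(2) = mex{0,1} = 2
g(3) = mex{1,2} = 0
g(4) = mex{0,2} = 1
g(5) = mex{0,1} = 2
g(6) = mex{1,2} = 0
g(7) = mex{0,2} = 1
So g(7) = 1.

1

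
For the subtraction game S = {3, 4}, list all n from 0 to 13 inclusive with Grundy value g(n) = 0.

Grundy values for subtraction set {3, 4}:
k:     0  1  2  3  4  5  6  7  8  9 10 11 12 13
g(k):  0  0  0  1  1  1  2  0  0  0  1  1  1  2
The P-positions (g = 0) in 0..13 are 0, 1, 2, 7, 8, 9.

0, 1, 2, 7, 8, 9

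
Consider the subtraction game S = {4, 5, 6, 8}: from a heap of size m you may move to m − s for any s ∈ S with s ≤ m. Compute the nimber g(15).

Compute g(0), g(1), … for moves {4, 5, 6, 8}:
k:     0  1  2  3  4  5  6  7  8  9 10 11 12 13 14 15
g(k):  0  0  0  0  1  1  1  1  2  2  2  2  0  0  0  0
So g(15) = 0.

0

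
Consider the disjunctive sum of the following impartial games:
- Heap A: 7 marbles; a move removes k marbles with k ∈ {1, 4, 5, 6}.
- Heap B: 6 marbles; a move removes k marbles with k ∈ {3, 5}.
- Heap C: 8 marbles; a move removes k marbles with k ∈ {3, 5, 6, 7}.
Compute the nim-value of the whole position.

For heap A, compute g(0), g(1), … with moves {1, 4, 5, 6}:
g(0) = mex{} = 0
g(1) = mex{0} = 1
g(2) = mex{1} = 0
g(3) = mex{0} = 1
g(4) = mex{0,1} = 2
g(5) = mex{0,1,2} = 3
g(6) = mex{0,1,3} = 2
g(7) = mex{0,1,2} = 3
So g(7) = 3.
For heap B, compute g(0), g(1), … with moves {3, 5}:
k:     0  1  2  3  4  5  6
g(k):  0  0  0  1  1  1  2
So g(6) = 2.
Build the Grundy sequence for heap C with g(k) = mex{g(k−s) : s ∈ {3, 5, 6, 7}, s ≤ k}:
k:     0  1  2  3  4  5  6  7  8
g(k):  0  0  0  1  1  1  2  2  2
So g(8) = 2.
By the Sprague-Grundy theorem, the Grundy value of a sum of independent games is the XOR of the component values.
Combined value = 3 ⊕ 2 ⊕ 2 = 3.

3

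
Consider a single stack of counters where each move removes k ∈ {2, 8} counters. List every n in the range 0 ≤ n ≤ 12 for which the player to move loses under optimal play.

0, 1, 4, 5, 10, 11

Build the Grundy sequence with g(k) = mex{g(k−s) : s ∈ {2, 8}, s ≤ k}:
g(0) = mex{} = 0
g(1) = mex{} = 0
g(2) = mex{0} = 1
g(3) = mex{0} = 1
g(4) = mex{1} = 0
g(5) = mex{1} = 0
g(6) = mex{0} = 1
g(7) = mex{0} = 1
g(8) = mex{0,1} = 2
g(9) = mex{0,1} = 2
g(10) = mex{1,2} = 0
g(11) = mex{1,2} = 0
g(12) = mex{0} = 1
The P-positions (g = 0) in 0..12 are 0, 1, 4, 5, 10, 11.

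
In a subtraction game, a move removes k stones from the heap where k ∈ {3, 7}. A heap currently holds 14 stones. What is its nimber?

1

Build the Grundy sequence with g(k) = mex{g(k−s) : s ∈ {3, 7}, s ≤ k}:
g(0) = mex{} = 0
g(1) = mex{} = 0
g(2) = mex{} = 0
g(3) = mex{0} = 1
g(4) = mex{0} = 1
g(5) = mex{0} = 1
g(6) = mex{1} = 0
g(7) = mex{0,1} = 2
g(8) = mex{0,1} = 2
g(9) = mex{0} = 1
g(10) = mex{1,2} = 0
g(11) = mex{1,2} = 0
g(12) = mex{1} = 0
g(13) = mex{0} = 1
g(14) = mex{0,2} = 1
So g(14) = 1.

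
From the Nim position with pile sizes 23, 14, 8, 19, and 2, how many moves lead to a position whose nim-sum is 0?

0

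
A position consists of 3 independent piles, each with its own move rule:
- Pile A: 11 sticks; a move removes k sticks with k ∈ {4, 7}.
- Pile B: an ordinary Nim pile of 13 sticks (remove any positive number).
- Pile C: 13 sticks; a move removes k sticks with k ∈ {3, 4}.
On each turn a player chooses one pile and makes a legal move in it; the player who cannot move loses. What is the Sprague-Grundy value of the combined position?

For pile A, compute g(0), g(1), … with moves {4, 7}:
k:     0  1  2  3  4  5  6  7  8  9 10 11
g(k):  0  0  0  0  1  1  1  1  2  2  2  0
So g(11) = 0.
Pile B is a plain Nim pile of size 13, so its Grundy value is 13.
Build the Grundy sequence for pile C with g(k) = mex{g(k−s) : s ∈ {3, 4}, s ≤ k}:
k:     0  1  2  3  4  5  6  7  8  9 10 11 12 13
g(k):  0  0  0  1  1  1  2  0  0  0  1  1  1  2
So g(13) = 2.
The value of a disjunctive sum is the nim-sum of the parts.
Combined value = 0 XOR 13 XOR 2 = 15.

15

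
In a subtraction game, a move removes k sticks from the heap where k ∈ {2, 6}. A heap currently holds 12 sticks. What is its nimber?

Build the Grundy sequence with g(k) = mex{g(k−s) : s ∈ {2, 6}, s ≤ k}:
k:     0  1  2  3  4  5  6  7  8  9 10 11 12
g(k):  0  0  1  1  0  0  1  1  0  0  1  1  0
So g(12) = 0.

0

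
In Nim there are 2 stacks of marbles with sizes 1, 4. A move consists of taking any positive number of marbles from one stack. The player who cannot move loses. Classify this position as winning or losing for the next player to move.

Compute the nim-sum pairwise:
1 ⊕ 4 = 5
The nim-sum is 5 ≠ 0, so this is an N-position: the player to move can win.

Winning position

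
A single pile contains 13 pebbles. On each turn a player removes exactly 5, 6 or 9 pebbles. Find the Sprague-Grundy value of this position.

2

Build the Grundy sequence with g(k) = mex{g(k−s) : s ∈ {5, 6, 9}, s ≤ k}:
g(0) = mex{} = 0
g(1) = mex{} = 0
g(2) = mex{} = 0
g(3) = mex{} = 0
g(4) = mex{} = 0
g(5) = mex{0} = 1
g(6) = mex{0} = 1
g(7) = mex{0} = 1
g(8) = mex{0} = 1
g(9) = mex{0} = 1
g(10) = mex{0,1} = 2
g(11) = mex{0,1} = 2
g(12) = mex{0,1} = 2
g(13) = mex{0,1} = 2
So g(13) = 2.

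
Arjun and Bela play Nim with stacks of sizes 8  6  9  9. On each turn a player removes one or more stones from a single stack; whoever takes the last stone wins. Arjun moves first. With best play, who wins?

Arjun wins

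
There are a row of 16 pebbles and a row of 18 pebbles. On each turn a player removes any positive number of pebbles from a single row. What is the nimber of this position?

Compute the nim-sum pairwise:
16 ⊕ 18 = 2

2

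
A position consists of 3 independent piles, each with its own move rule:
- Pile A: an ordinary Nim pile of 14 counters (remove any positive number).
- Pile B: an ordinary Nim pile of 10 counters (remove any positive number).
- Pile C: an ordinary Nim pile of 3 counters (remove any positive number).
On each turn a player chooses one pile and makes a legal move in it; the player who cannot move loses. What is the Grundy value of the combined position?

7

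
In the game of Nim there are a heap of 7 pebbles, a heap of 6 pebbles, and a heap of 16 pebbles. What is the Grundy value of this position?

17

Compute the nim-sum pairwise:
7 ⊕ 6 = 1
1 ⊕ 16 = 17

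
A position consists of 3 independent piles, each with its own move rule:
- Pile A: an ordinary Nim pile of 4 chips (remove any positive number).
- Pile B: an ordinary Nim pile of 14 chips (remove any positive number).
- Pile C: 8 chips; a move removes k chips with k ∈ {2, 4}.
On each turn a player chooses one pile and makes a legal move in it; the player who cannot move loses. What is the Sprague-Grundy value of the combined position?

Pile A is a plain Nim pile of size 4, so its Grundy value is 4.
Pile B is a plain Nim pile of size 14, so its Grundy value is 14.
Grundy values for pile C (subtraction set {2, 4}):
k:     0  1  2  3  4  5  6  7  8
g(k):  0  0  1  1  2  2  0  0  1
So g(8) = 1.
By the Sprague-Grundy theorem, the Grundy value of a sum of independent games is the XOR of the component values.
Combined value = 4 XOR 14 XOR 1 = 11.

11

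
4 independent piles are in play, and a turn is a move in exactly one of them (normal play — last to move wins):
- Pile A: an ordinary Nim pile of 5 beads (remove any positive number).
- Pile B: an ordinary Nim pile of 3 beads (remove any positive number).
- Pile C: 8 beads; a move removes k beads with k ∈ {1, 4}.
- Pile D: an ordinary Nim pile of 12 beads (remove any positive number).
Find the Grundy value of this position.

11

Pile A is a plain Nim pile of size 5, so its Grundy value is 5.
Pile B is a plain Nim pile of size 3, so its Grundy value is 3.
Grundy values for pile C (subtraction set {1, 4}):
g(0) = mex{} = 0
g(1) = mex{0} = 1
g(2) = mex{1} = 0
g(3) = mex{0} = 1
g(4) = mex{0,1} = 2
g(5) = mex{1,2} = 0
g(6) = mex{0} = 1
g(7) = mex{1} = 0
g(8) = mex{0,2} = 1
So g(8) = 1.
Pile D is a plain Nim pile of size 12, so its Grundy value is 12.
The value of a disjunctive sum is the nim-sum of the parts.
Combined value = 5 ⊕ 3 ⊕ 1 ⊕ 12 = 11.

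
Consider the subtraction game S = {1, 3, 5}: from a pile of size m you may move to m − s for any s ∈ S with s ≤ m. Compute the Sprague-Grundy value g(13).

1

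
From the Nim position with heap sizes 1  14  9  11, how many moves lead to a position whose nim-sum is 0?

Nim-sum: 1 XOR 14 XOR 9 XOR 11 = 13.
The overall nim-sum is X = 13. A heap of size p has a winning move iff p XOR X < p (reduce it to p XOR X).
  1: 1 XOR 13 = 12 ≥ 1 — no move.
  14: 14 XOR 13 = 3 < 14 — winning move (to 3).
  9: 9 XOR 13 = 4 < 9 — winning move (to 4).
  11: 11 XOR 13 = 6 < 11 — winning move (to 6).
That gives 3 winning moves.

3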